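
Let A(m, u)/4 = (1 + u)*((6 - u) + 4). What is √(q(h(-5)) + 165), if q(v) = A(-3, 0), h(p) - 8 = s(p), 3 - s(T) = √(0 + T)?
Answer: √205 ≈ 14.318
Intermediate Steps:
s(T) = 3 - √T (s(T) = 3 - √(0 + T) = 3 - √T)
h(p) = 11 - √p (h(p) = 8 + (3 - √p) = 11 - √p)
A(m, u) = 4*(1 + u)*(10 - u) (A(m, u) = 4*((1 + u)*((6 - u) + 4)) = 4*((1 + u)*(10 - u)) = 4*(1 + u)*(10 - u))
q(v) = 40 (q(v) = 40 - 4*0² + 36*0 = 40 - 4*0 + 0 = 40 + 0 + 0 = 40)
√(q(h(-5)) + 165) = √(40 + 165) = √205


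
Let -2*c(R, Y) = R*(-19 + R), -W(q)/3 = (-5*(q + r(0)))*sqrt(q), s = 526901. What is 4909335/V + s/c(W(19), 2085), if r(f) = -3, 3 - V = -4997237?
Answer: 20980489517/1093435090472 - 526901*sqrt(19)/131284680 ≈ 0.0016936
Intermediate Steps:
V = 4997240 (V = 3 - 1*(-4997237) = 3 + 4997237 = 4997240)
W(q) = -3*sqrt(q)*(15 - 5*q) (W(q) = -3*(-5*(q - 3))*sqrt(q) = -3*(-5*(-3 + q))*sqrt(q) = -3*(15 - 5*q)*sqrt(q) = -3*sqrt(q)*(15 - 5*q))
c(R, Y) = -R*(-19 + R)/2
4909335/V + s/c(W(19), 2085) = 4909335/4997240 + 526901/(((15*sqrt(19)*(-3 + 19))*(19 - 15*sqrt(19)*(-3 + 19))/2)) = 4909335*(1/4997240) + 526901/(((15*sqrt(19)*16)*(19 - 15*sqrt(19)*16)/2)) = 981867/999448 + 526901/(((240*sqrt(19))*(19 - 240*sqrt(19))/2)) = 981867/999448 + 526901/((120*sqrt(19)*(19 - 240*sqrt(19)))) = 981867/999448 + 526901*(sqrt(19)/(2280*(19 - 240*sqrt(19)))) = 981867/999448 + 526901*sqrt(19)/(2280*(19 - 240*sqrt(19)))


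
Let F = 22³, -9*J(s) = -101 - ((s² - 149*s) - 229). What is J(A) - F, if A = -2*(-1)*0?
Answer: -95960/9 ≈ -10662.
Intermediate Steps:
A = 0 (A = 2*0 = 0)
J(s) = -128/9 - 149*s/9 + s²/9 (J(s) = -(-101 - ((s² - 149*s) - 229))/9 = -(-101 - (-229 + s² - 149*s))/9 = -(-101 + (229 - s² + 149*s))/9 = -(128 - s² + 149*s)/9 = -128/9 - 149*s/9 + s²/9)
F = 10648
J(A) - F = (-128/9 - 149/9*0 + (⅑)*0²) - 1*10648 = (-128/9 + 0 + (⅑)*0) - 10648 = (-128/9 + 0 + 0) - 10648 = -128/9 - 10648 = -95960/9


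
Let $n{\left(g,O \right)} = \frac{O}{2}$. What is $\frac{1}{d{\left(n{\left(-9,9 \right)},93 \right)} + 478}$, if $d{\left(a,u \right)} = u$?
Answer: $\frac{1}{571} \approx 0.0017513$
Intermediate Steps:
$n{\left(g,O \right)} = \frac{O}{2}$ ($n{\left(g,O \right)} = O \frac{1}{2} = \frac{O}{2}$)
$\frac{1}{d{\left(n{\left(-9,9 \right)},93 \right)} + 478} = \frac{1}{93 + 478} = \frac{1}{571}$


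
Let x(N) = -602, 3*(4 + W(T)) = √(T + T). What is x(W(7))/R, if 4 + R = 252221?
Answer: -86/36031 ≈ -0.0023868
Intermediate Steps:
R = 252217 (R = -4 + 252221 = 252217)
W(T) = -4 + √2*√T/3 (W(T) = -4 + √(T + T)/3 = -4 + √(2*T)/3 = -4 + (√2*√T)/3 = -4 + √2*√T/3)
x(W(7))/R = -602/252217 = -602*1/252217 = -86/36031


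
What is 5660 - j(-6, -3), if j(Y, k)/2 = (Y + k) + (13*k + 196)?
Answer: 5364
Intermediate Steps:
j(Y, k) = 392 + 2*Y + 28*k (j(Y, k) = 2*((Y + k) + (13*k + 196)) = 2*((Y + k) + (196 + 13*k)) = 2*(196 + Y + 14*k) = 392 + 2*Y + 28*k)
5660 - j(-6, -3) = 5660 - (392 + 2*(-6) + 28*(-3)) = 5660 - (392 - 12 - 84) = 5660 - 1*296 = 5660 - 296 = 5364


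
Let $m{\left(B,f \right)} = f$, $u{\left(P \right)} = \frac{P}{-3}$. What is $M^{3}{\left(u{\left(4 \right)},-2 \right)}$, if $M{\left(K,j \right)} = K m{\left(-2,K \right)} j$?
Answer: $- \frac{32768}{729} \approx -44.949$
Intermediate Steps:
$u{\left(P \right)} = - \frac{P}{3}$ ($u{\left(P \right)} = P \left(- \frac{1}{3}\right) = - \frac{P}{3}$)
$M{\left(K,j \right)} = j K^{2}$ ($M{\left(K,j \right)} = K K j = K^{2} j = j K^{2}$)
$M^{3}{\left(u{\left(4 \right)},-2 \right)} = \left(- 2 \left(\left(- \frac{1}{3}\right) 4\right)^{2}\right)^{3} = \left(- 2 \left(- \frac{4}{3}\right)^{2}\right)^{3} = \left(\left(-2\right) \frac{16}{9}\right)^{3} = \left(- \frac{32}{9}\right)^{3} = - \frac{32768}{729}$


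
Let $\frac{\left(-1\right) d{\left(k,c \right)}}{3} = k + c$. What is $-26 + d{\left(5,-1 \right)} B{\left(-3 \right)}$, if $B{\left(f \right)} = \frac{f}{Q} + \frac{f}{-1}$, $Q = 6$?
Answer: $-56$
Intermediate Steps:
$B{\left(f \right)} = - \frac{5 f}{6}$ ($B{\left(f \right)} = \frac{f}{6} + \frac{f}{-1} = f \frac{1}{6} + f \left(-1\right) = \frac{f}{6} - f = - \frac{5 f}{6}$)
$d{\left(k,c \right)} = - 3 c - 3 k$ ($d{\left(k,c \right)} = - 3 \left(k + c\right) = - 3 \left(c + k\right) = - 3 c - 3 k$)
$-26 + d{\left(5,-1 \right)} B{\left(-3 \right)} = -26 + \left(\left(-3\right) \left(-1\right) - 15\right) \left(\left(- \frac{5}{6}\right) \left(-3\right)\right) = -26 + \left(3 - 15\right) \frac{5}{2} = -26 - 30 = -56$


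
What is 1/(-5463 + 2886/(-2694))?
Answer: -449/2453368 ≈ -0.00018301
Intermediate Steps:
1/(-5463 + 2886/(-2694)) = 1/(-5463 + 2886*(-1/2694)) = 1/(-5463 - 481/449) = 1/(-2453368/449) = -449/2453368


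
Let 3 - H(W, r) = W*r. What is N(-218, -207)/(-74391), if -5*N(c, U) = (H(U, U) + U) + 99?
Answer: -14318/123985 ≈ -0.11548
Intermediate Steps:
H(W, r) = 3 - W*r
N(c, U) = -102/5 - U/5 + U**2/5 (N(c, U) = -(((3 - U*U) + U) + 99)/5 = -(((3 - U**2) + U) + 99)/5 = -((3 + U - U**2) + 99)/5 = -(102 + U - U**2)/5 = -102/5 - U/5 + U**2/5)
N(-218, -207)/(-74391) = (-102/5 - 1/5*(-207) + (1/5)*(-207)**2)/(-74391) = (-102/5 + 207/5 + (1/5)*42849)*(-1/74391) = (-102/5 + 207/5 + 42849/5)*(-1/74391) = (42954/5)*(-1/74391) = -14318/123985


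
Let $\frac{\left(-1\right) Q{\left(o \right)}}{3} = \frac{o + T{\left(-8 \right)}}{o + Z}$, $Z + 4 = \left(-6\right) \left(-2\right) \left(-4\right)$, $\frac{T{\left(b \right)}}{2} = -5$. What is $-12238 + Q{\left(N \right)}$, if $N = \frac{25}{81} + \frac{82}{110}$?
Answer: $- \frac{1388852497}{113482} \approx -12239.0$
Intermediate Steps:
$T{\left(b \right)} = -10$ ($T{\left(b \right)} = 2 \left(-5\right) = -10$)
$N = \frac{4696}{4455}$ ($N = 25 \cdot \frac{1}{81} + 82 \cdot \frac{1}{110} = \frac{25}{81} + \frac{41}{55} = \frac{4696}{4455} \approx 1.0541$)
$Z = -52$ ($Z = -4 + \left(-6\right) \left(-2\right) \left(-4\right) = -4 + 12 \left(-4\right) = -4 - 48 = -52$)
$Q{\left(o \right)} = - \frac{3 \left(-10 + o\right)}{-52 + o}$ ($Q{\left(o \right)} = - 3 \frac{o - 10}{o - 52} = - 3 \frac{-10 + o}{-52 + o} = - \frac{3 \left(-10 + o\right)}{-52 + o}$)
$-12238 + Q{\left(N \right)} = -12238 + \frac{3 \left(10 - \frac{4696}{4455}\right)}{-52 + \frac{4696}{4455}} = -12238 + \frac{3 \left(10 - \frac{4696}{4455}\right)}{- \frac{226964}{4455}} = -12238 + 3 \left(- \frac{4455}{226964}\right) \frac{39854}{4455} = -12238 - \frac{59781}{113482} = - \frac{1388852497}{113482}$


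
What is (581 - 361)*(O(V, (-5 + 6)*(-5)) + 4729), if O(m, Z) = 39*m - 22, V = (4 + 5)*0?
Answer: 1035540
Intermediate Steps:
V = 0 (V = 9*0 = 0)
O(m, Z) = -22 + 39*m
(581 - 361)*(O(V, (-5 + 6)*(-5)) + 4729) = (581 - 361)*((-22 + 39*0) + 4729) = 220*((-22 + 0) + 4729) = 220*(-22 + 4729) = 220*4707 = 1035540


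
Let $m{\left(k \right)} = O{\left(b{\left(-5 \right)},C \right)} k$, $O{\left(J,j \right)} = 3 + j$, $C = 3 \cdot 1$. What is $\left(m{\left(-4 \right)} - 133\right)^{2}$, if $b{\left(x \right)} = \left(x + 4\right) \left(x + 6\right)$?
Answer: $24649$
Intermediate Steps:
$b{\left(x \right)} = \left(4 + x\right) \left(6 + x\right)$
$C = 3$
$m{\left(k \right)} = 6 k$ ($m{\left(k \right)} = \left(3 + 3\right) k = 6 k$)
$\left(m{\left(-4 \right)} - 133\right)^{2} = \left(6 \left(-4\right) - 133\right)^{2} = \left(-24 - 133\right)^{2} = \left(-157\right)^{2} = 24649$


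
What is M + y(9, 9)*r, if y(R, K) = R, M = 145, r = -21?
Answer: -44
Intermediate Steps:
M + y(9, 9)*r = 145 + 9*(-21) = 145 - 189 = -44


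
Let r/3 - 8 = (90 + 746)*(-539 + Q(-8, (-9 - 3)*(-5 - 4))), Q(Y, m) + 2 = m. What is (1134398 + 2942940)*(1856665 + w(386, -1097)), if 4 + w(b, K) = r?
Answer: 3142490020698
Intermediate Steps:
Q(Y, m) = -2 + m
r = -1085940 (r = 24 + 3*((90 + 746)*(-539 + (-2 + (-9 - 3)*(-5 - 4)))) = 24 + 3*(836*(-539 + (-2 - 12*(-9)))) = 24 + 3*(836*(-539 + (-2 + 108))) = 24 + 3*(836*(-539 + 106)) = 24 + 3*(836*(-433)) = 24 + 3*(-361988) = 24 - 1085964 = -1085940)
w(b, K) = -1085944 (w(b, K) = -4 - 1085940 = -1085944)
(1134398 + 2942940)*(1856665 + w(386, -1097)) = (1134398 + 2942940)*(1856665 - 1085944) = 4077338*770721 = 3142490020698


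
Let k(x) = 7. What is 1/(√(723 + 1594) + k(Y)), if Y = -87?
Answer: -1/324 + √2317/2268 ≈ 0.018137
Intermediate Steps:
1/(√(723 + 1594) + k(Y)) = 1/(√(723 + 1594) + 7) = 1/(√2317 + 7) = 1/(7 + √2317)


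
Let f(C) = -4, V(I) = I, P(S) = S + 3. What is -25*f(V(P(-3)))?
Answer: 100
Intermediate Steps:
P(S) = 3 + S
-25*f(V(P(-3))) = -25*(-4) = 100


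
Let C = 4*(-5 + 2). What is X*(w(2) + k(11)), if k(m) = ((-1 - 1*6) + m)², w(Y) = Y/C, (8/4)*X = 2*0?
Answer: 0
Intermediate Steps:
C = -12 (C = 4*(-3) = -12)
X = 0 (X = (2*0)/2 = (½)*0 = 0)
w(Y) = -Y/12 (w(Y) = Y/(-12) = Y*(-1/12) = -Y/12)
k(m) = (-7 + m)² (k(m) = ((-1 - 6) + m)² = (-7 + m)²)
X*(w(2) + k(11)) = 0*(-1/12*2 + (-7 + 11)²) = 0*(-⅙ + 4²) = 0*(-⅙ + 16) = 0*(95/6) = 0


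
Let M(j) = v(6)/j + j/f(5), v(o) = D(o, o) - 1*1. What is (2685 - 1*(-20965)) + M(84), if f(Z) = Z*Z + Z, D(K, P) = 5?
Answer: 2483549/105 ≈ 23653.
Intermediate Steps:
f(Z) = Z + Z² (f(Z) = Z² + Z = Z + Z²)
v(o) = 4 (v(o) = 5 - 1*1 = 5 - 1 = 4)
M(j) = 4/j + j/30 (M(j) = 4/j + j/((5*(1 + 5))) = 4/j + j/((5*6)) = 4/j + j/30)
(2685 - 1*(-20965)) + M(84) = (2685 - 1*(-20965)) + (4/84 + (1/30)*84) = (2685 + 20965) + (4*(1/84) + 14/5) = 23650 + (1/21 + 14/5) = 23650 + 299/105 = 2483549/105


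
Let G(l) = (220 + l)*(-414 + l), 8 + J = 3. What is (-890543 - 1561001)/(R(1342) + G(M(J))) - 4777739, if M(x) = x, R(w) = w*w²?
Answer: -11546856831845161/2416803603 ≈ -4.7777e+6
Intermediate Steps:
J = -5 (J = -8 + 3 = -5)
R(w) = w³
G(l) = (-414 + l)*(220 + l)
(-890543 - 1561001)/(R(1342) + G(M(J))) - 4777739 = (-890543 - 1561001)/(1342³ + (-91080 + (-5)² - 194*(-5))) - 4777739 = -2451544/(2416893688 + (-91080 + 25 + 970)) - 4777739 = -2451544/(2416893688 - 90085) - 4777739 = -2451544/2416803603 - 4777739 = -11546856831845161/2416803603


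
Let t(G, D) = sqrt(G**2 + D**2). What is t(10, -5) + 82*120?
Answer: 9840 + 5*sqrt(5) ≈ 9851.2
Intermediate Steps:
t(G, D) = sqrt(D**2 + G**2)
t(10, -5) + 82*120 = sqrt((-5)**2 + 10**2) + 82*120 = sqrt(25 + 100) + 9840 = sqrt(125) + 9840 = 5*sqrt(5) + 9840 = 9840 + 5*sqrt(5)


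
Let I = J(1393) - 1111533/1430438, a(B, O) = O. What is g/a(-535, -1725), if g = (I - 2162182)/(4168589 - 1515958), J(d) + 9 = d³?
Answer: -51512614081853/87271756194694 ≈ -0.59026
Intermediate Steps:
J(d) = -9 + d³
I = 3866538923434691/1430438 (I = (-9 + 1393³) - 1111533/1430438 = (-9 + 2703045457) - 1111533*1/1430438 = 2703045448 - 1111533/1430438 = 3866538923434691/1430438 ≈ 2.7030e+9)
g = 3863446056138975/3794424182378 (g = (3866538923434691/1430438 - 2162182)/(4168589 - 1515958) = (3863446056138975/1430438)/2652631 = (3863446056138975/1430438)*(1/2652631) = 3863446056138975/3794424182378 ≈ 1018.2)
g/a(-535, -1725) = (3863446056138975/3794424182378)/(-1725) = (3863446056138975/3794424182378)*(-1/1725) = -51512614081853/87271756194694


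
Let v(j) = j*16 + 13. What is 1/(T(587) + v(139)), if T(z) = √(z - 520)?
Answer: 2237/5004102 - √67/5004102 ≈ 0.00044540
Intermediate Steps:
T(z) = √(-520 + z)
v(j) = 13 + 16*j (v(j) = 16*j + 13 = 13 + 16*j)
1/(T(587) + v(139)) = 1/(√(-520 + 587) + (13 + 16*139)) = 1/(√67 + (13 + 2224)) = 1/(√67 + 2237) = 1/(2237 + √67)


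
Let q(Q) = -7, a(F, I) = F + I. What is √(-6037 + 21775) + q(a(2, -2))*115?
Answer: -805 + √15738 ≈ -679.55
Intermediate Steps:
√(-6037 + 21775) + q(a(2, -2))*115 = √(-6037 + 21775) - 7*115 = √15738 - 805 = -805 + √15738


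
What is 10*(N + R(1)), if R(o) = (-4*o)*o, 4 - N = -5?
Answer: 50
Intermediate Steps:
N = 9 (N = 4 - 1*(-5) = 4 + 5 = 9)
R(o) = -4*o²
10*(N + R(1)) = 10*(9 - 4*1²) = 10*(9 - 4*1) = 10*(9 - 4) = 10*5 = 50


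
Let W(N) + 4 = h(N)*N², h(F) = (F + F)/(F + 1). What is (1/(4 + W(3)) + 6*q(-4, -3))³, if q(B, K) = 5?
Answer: 535387328/19683 ≈ 27201.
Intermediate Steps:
h(F) = 2*F/(1 + F) (h(F) = (2*F)/(1 + F) = 2*F/(1 + F))
W(N) = -4 + 2*N³/(1 + N) (W(N) = -4 + (2*N/(1 + N))*N² = -4 + 2*N³/(1 + N))
(1/(4 + W(3)) + 6*q(-4, -3))³ = (1/(4 + 2*(-2 + 3³ - 2*3)/(1 + 3)) + 6*5)³ = (1/(4 + 2*(-2 + 27 - 6)/4) + 30)³ = (1/(4 + 2*(¼)*19) + 30)³ = (1/(4 + 19/2) + 30)³ = (1/(27/2) + 30)³ = (2/27 + 30)³ = (812/27)³ = 535387328/19683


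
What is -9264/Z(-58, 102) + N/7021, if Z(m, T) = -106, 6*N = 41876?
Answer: 98673530/1116339 ≈ 88.390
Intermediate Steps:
N = 20938/3 (N = (1/6)*41876 = 20938/3 ≈ 6979.3)
-9264/Z(-58, 102) + N/7021 = -9264/(-106) + (20938/3)/7021 = -9264*(-1/106) + (20938/3)*(1/7021) = 4632/53 + 20938/21063 = 98673530/1116339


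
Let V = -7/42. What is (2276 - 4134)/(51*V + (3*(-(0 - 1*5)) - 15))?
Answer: 3716/17 ≈ 218.59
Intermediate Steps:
V = -1/6 (V = -7*1/42 = -1/6 ≈ -0.16667)
(2276 - 4134)/(51*V + (3*(-(0 - 1*5)) - 15)) = (2276 - 4134)/(51*(-1/6) + (3*(-(0 - 1*5)) - 15)) = -1858/(-17/2 + (3*(-(0 - 5)) - 15)) = -1858/(-17/2 + (3*(-1*(-5)) - 15)) = -1858/(-17/2 + (3*5 - 15)) = -1858/(-17/2 + (15 - 15)) = -1858/(-17/2 + 0) = -1858/(-17/2) = -1858*(-2/17) = 3716/17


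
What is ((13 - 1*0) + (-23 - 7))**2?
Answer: 289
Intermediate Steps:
((13 - 1*0) + (-23 - 7))**2 = ((13 + 0) - 30)**2 = (13 - 30)**2 = (-17)**2 = 289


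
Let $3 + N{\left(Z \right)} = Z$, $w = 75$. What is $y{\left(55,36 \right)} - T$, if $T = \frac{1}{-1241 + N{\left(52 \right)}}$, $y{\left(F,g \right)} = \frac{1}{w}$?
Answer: $\frac{1267}{89400} \approx 0.014172$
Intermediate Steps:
$N{\left(Z \right)} = -3 + Z$
$y{\left(F,g \right)} = \frac{1}{75}$
$T = - \frac{1}{1192}$ ($T = \frac{1}{-1241 + \left(-3 + 52\right)} = \frac{1}{-1241 + 49} = \frac{1}{-1192} = - \frac{1}{1192} \approx -0.00083893$)
$y{\left(55,36 \right)} - T = \frac{1}{75} - - \frac{1}{1192} = \frac{1}{75} + \frac{1}{1192} = \frac{1267}{89400}$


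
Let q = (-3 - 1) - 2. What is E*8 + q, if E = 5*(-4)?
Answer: -166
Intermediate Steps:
q = -6 (q = -4 - 2 = -6)
E = -20
E*8 + q = -20*8 - 6 = -160 - 6 = -166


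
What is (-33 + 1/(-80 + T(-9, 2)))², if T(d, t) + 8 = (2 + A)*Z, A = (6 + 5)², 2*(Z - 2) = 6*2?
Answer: 874207489/802816 ≈ 1088.9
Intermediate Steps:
Z = 8 (Z = 2 + (6*2)/2 = 2 + (½)*12 = 2 + 6 = 8)
A = 121 (A = 11² = 121)
T(d, t) = 976 (T(d, t) = -8 + (2 + 121)*8 = -8 + 123*8 = -8 + 984 = 976)
(-33 + 1/(-80 + T(-9, 2)))² = (-33 + 1/(-80 + 976))² = (-33 + 1/896)² = (-29567/896)² = 874207489/802816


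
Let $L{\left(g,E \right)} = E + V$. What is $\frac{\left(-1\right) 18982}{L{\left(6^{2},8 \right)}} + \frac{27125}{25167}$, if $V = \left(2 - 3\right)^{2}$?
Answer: $- \frac{159158623}{75501} \approx -2108.0$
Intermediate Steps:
$V = 1$ ($V = \left(-1\right)^{2} = 1$)
$L{\left(g,E \right)} = 1 + E$ ($L{\left(g,E \right)} = E + 1 = 1 + E$)
$\frac{\left(-1\right) 18982}{L{\left(6^{2},8 \right)}} + \frac{27125}{25167} = \frac{\left(-1\right) 18982}{1 + 8} + \frac{27125}{25167} = - \frac{18982}{9} + 27125 \cdot \frac{1}{25167} = \left(-18982\right) \frac{1}{9} + \frac{27125}{25167} = - \frac{18982}{9} + \frac{27125}{25167} = - \frac{159158623}{75501}$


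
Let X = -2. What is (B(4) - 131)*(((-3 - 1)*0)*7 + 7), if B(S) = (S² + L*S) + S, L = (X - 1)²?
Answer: -525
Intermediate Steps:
L = 9 (L = (-2 - 1)² = (-3)² = 9)
B(S) = S² + 10*S (B(S) = (S² + 9*S) + S = S² + 10*S)
(B(4) - 131)*(((-3 - 1)*0)*7 + 7) = (4*(10 + 4) - 131)*(((-3 - 1)*0)*7 + 7) = (4*14 - 131)*(-4*0*7 + 7) = (56 - 131)*(0*7 + 7) = -75*(0 + 7) = -75*7 = -525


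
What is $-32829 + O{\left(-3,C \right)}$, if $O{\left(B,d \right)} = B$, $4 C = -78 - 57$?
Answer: $-32832$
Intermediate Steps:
$C = - \frac{135}{4}$ ($C = \frac{-78 - 57}{4} = \frac{1}{4} \left(-135\right) = - \frac{135}{4} \approx -33.75$)
$-32829 + O{\left(-3,C \right)} = -32829 - 3 = -32832$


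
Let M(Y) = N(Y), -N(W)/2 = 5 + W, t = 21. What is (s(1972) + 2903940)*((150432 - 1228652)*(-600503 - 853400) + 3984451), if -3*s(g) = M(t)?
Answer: 4552334343129187264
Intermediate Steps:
N(W) = -10 - 2*W (N(W) = -2*(5 + W) = -10 - 2*W)
M(Y) = -10 - 2*Y
s(g) = 52/3 (s(g) = -(-10 - 2*21)/3 = -(-10 - 42)/3 = -1/3*(-52) = 52/3)
(s(1972) + 2903940)*((150432 - 1228652)*(-600503 - 853400) + 3984451) = (52/3 + 2903940)*((150432 - 1228652)*(-600503 - 853400) + 3984451) = 8711872*(-1078220*(-1453903) + 3984451)/3 = 8711872*(1567627292660 + 3984451)/3 = (8711872/3)*1567631277111 = 4552334343129187264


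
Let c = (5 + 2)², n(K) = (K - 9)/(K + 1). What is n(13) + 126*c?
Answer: 43220/7 ≈ 6174.3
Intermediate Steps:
n(K) = (-9 + K)/(1 + K)
c = 49 (c = 7² = 49)
n(13) + 126*c = (-9 + 13)/(1 + 13) + 126*49 = 4/14 + 6174 = (1/14)*4 + 6174 = 2/7 + 6174 = 43220/7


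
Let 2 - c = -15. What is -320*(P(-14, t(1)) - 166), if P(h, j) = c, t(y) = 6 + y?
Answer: 47680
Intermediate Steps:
c = 17 (c = 2 - 1*(-15) = 2 + 15 = 17)
P(h, j) = 17
-320*(P(-14, t(1)) - 166) = -320*(17 - 166) = -320*(-149) = 47680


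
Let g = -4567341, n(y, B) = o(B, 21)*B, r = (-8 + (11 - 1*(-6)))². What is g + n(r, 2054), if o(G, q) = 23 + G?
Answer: -301183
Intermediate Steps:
r = 81 (r = (-8 + (11 + 6))² = (-8 + 17)² = 9² = 81)
n(y, B) = B*(23 + B) (n(y, B) = (23 + B)*B = B*(23 + B))
g + n(r, 2054) = -4567341 + 2054*(23 + 2054) = -4567341 + 2054*2077 = -4567341 + 4266158 = -301183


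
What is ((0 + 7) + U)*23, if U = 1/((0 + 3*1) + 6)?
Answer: 1472/9 ≈ 163.56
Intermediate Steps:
U = 1/9 (U = 1/((0 + 3) + 6) = 1/(3 + 6) = 1/9 ≈ 0.11111)
((0 + 7) + U)*23 = ((0 + 7) + 1/9)*23 = (7 + 1/9)*23 = (64/9)*23 = 1472/9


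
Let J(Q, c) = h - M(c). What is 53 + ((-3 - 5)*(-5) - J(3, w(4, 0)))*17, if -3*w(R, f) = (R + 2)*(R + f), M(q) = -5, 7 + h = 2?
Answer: 733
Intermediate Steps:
h = -5 (h = -7 + 2 = -5)
w(R, f) = -(2 + R)*(R + f)/3 (w(R, f) = -(R + 2)*(R + f)/3 = -(2 + R)*(R + f)/3)
J(Q, c) = 0 (J(Q, c) = -5 - 1*(-5) = -5 + 5 = 0)
53 + ((-3 - 5)*(-5) - J(3, w(4, 0)))*17 = 53 + ((-3 - 5)*(-5) - 1*0)*17 = 53 + (-8*(-5) + 0)*17 = 53 + (40 + 0)*17 = 53 + 40*17 = 53 + 680 = 733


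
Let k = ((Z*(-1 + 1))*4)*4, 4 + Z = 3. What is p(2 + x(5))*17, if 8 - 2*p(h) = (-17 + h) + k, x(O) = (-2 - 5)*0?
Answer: 391/2 ≈ 195.50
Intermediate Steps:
x(O) = 0 (x(O) = -7*0 = 0)
Z = -1 (Z = -4 + 3 = -1)
k = 0 (k = (-(-1 + 1)*4)*4 = (-1*0*4)*4 = (0*4)*4 = 0*4 = 0)
p(h) = 25/2 - h/2 (p(h) = 4 - ((-17 + h) + 0)/2 = 4 - (-17 + h)/2 = 4 + (17/2 - h/2) = 25/2 - h/2)
p(2 + x(5))*17 = (25/2 - (2 + 0)/2)*17 = (25/2 - 1/2*2)*17 = (25/2 - 1)*17 = (23/2)*17 = 391/2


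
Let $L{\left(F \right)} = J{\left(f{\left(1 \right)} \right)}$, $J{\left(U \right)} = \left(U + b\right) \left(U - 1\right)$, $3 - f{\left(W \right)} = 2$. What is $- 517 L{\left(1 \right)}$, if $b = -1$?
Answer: $0$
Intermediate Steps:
$f{\left(W \right)} = 1$ ($f{\left(W \right)} = 3 - 2 = 1$)
$J{\left(U \right)} = \left(-1 + U\right)^{2}$ ($J{\left(U \right)} = \left(U - 1\right) \left(U - 1\right) = \left(-1 + U\right) \left(-1 + U\right) = \left(-1 + U\right)^{2}$)
$L{\left(F \right)} = 0$ ($L{\left(F \right)} = 1 + 1^{2} - 2 = 1 + 1 - 2 = 0$)
$- 517 L{\left(1 \right)} = \left(-517\right) 0 = 0$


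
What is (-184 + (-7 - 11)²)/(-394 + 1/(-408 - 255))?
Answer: -92820/261223 ≈ -0.35533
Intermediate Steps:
(-184 + (-7 - 11)²)/(-394 + 1/(-408 - 255)) = (-184 + (-18)²)/(-394 + 1/(-663)) = (-184 + 324)/(-394 - 1/663) = 140/(-261223/663) = 140*(-663/261223) = -92820/261223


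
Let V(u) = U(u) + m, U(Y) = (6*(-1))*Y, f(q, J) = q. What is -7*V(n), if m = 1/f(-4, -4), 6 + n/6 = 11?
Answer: 5047/4 ≈ 1261.8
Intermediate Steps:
n = 30 (n = -36 + 6*11 = -36 + 66 = 30)
m = -¼ (m = 1/(-4) = -¼ ≈ -0.25000)
U(Y) = -6*Y
V(u) = -¼ - 6*u (V(u) = -6*u - ¼ = -¼ - 6*u)
-7*V(n) = -7*(-¼ - 6*30) = -7*(-¼ - 180) = -7*(-721/4) = 5047/4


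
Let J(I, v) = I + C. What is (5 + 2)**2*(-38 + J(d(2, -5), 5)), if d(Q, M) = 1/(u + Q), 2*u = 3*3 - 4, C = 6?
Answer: -14014/9 ≈ -1557.1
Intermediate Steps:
u = 5/2 (u = (3*3 - 4)/2 = (9 - 4)/2 = (1/2)*5 = 5/2 ≈ 2.5000)
d(Q, M) = 1/(5/2 + Q)
J(I, v) = 6 + I (J(I, v) = I + 6 = 6 + I)
(5 + 2)**2*(-38 + J(d(2, -5), 5)) = (5 + 2)**2*(-38 + (6 + 2/(5 + 2*2))) = 7**2*(-38 + (6 + 2/(5 + 4))) = 49*(-38 + (6 + 2/9)) = 49*(-38 + 56/9) = 49*(-286/9) = -14014/9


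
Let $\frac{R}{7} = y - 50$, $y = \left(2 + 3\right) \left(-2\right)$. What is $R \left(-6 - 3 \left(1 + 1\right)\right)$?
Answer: $5040$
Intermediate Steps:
$y = -10$ ($y = 5 \left(-2\right) = -10$)
$R = -420$ ($R = 7 \left(-10 - 50\right) = 7 \left(-60\right) = -420$)
$R \left(-6 - 3 \left(1 + 1\right)\right) = - 420 \left(-6 - 3 \left(1 + 1\right)\right) = - 420 \left(-6 - 6\right) = \left(-420\right) \left(-12\right) = 5040$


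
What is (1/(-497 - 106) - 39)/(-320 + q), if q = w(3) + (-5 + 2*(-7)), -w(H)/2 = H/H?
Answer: 2138/18693 ≈ 0.11437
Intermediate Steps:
w(H) = -2 (w(H) = -2*H/H = -2*1 = -2)
q = -21 (q = -2 + (-5 + 2*(-7)) = -2 + (-5 - 14) = -2 - 19 = -21)
(1/(-497 - 106) - 39)/(-320 + q) = (1/(-497 - 106) - 39)/(-320 - 21) = (1/(-603) - 39)/(-341) = (-1/603 - 39)*(-1/341) = -23518/603*(-1/341) = 2138/18693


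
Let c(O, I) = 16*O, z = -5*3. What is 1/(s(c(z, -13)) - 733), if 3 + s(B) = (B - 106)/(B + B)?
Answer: -240/176467 ≈ -0.0013600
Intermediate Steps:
z = -15
s(B) = -3 + (-106 + B)/(2*B) (s(B) = -3 + (B - 106)/(B + B) = -3 + (-106 + B)/((2*B)) = -3 + (-106 + B)*(1/(2*B)) = -3 + (-106 + B)/(2*B))
1/(s(c(z, -13)) - 733) = 1/((-5/2 - 53/(16*(-15))) - 733) = 1/((-5/2 - 53/(-240)) - 733) = 1/((-5/2 - 53*(-1/240)) - 733) = 1/((-5/2 + 53/240) - 733) = 1/(-547/240 - 733) = 1/(-176467/240) = -240/176467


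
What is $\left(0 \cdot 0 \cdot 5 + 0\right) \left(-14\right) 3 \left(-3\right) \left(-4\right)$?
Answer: $0$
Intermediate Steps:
$\left(0 \cdot 0 \cdot 5 + 0\right) \left(-14\right) 3 \left(-3\right) \left(-4\right) = \left(0 \cdot 5 + 0\right) \left(-14\right) \left(\left(-9\right) \left(-4\right)\right) = \left(0 + 0\right) \left(-14\right) 36 = 0 \left(-14\right) 36 = 0 \cdot 36 = 0$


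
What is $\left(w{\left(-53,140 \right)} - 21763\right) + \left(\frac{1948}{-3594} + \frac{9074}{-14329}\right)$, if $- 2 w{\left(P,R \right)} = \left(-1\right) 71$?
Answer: $- \frac{1118992575763}{51498426} \approx -21729.0$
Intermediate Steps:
$w{\left(P,R \right)} = \frac{71}{2}$ ($w{\left(P,R \right)} = - \frac{\left(-1\right) 71}{2} = \left(- \frac{1}{2}\right) \left(-71\right) = \frac{71}{2}$)
$\left(w{\left(-53,140 \right)} - 21763\right) + \left(\frac{1948}{-3594} + \frac{9074}{-14329}\right) = \left(\frac{71}{2} - 21763\right) + \left(\frac{1948}{-3594} + \frac{9074}{-14329}\right) = - \frac{43455}{2} + \left(1948 \left(- \frac{1}{3594}\right) + 9074 \left(- \frac{1}{14329}\right)\right) = - \frac{43455}{2} - \frac{30262424}{25749213} = - \frac{1118992575763}{51498426}$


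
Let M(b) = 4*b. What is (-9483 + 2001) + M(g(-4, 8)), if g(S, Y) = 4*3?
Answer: -7434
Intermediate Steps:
g(S, Y) = 12
(-9483 + 2001) + M(g(-4, 8)) = (-9483 + 2001) + 4*12 = -7482 + 48 = -7434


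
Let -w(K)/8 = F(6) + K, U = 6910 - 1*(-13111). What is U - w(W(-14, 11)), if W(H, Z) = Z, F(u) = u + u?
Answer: 20205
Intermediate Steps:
F(u) = 2*u
U = 20021 (U = 6910 + 13111 = 20021)
w(K) = -96 - 8*K (w(K) = -8*(2*6 + K) = -8*(12 + K) = -96 - 8*K)
U - w(W(-14, 11)) = 20021 - (-96 - 8*11) = 20021 - (-96 - 88) = 20021 - 1*(-184) = 20021 + 184 = 20205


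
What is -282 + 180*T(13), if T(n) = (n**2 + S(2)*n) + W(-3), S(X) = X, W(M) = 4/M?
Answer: 34578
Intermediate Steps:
T(n) = -4/3 + n**2 + 2*n (T(n) = (n**2 + 2*n) + 4/(-3) = (n**2 + 2*n) + 4*(-1/3) = (n**2 + 2*n) - 4/3 = -4/3 + n**2 + 2*n)
-282 + 180*T(13) = -282 + 180*(-4/3 + 13**2 + 2*13) = -282 + 180*(-4/3 + 169 + 26) = -282 + 180*(581/3) = -282 + 34860 = 34578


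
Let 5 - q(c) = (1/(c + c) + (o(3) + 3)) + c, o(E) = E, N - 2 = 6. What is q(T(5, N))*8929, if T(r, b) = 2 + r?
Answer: -1008977/14 ≈ -72070.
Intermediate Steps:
N = 8 (N = 2 + 6 = 8)
q(c) = -1 - c - 1/(2*c) (q(c) = 5 - ((1/(c + c) + (3 + 3)) + c) = 5 - ((1/(2*c) + 6) + c) = 5 - ((6 + 1/(2*c)) + c) = 5 - (6 + c + 1/(2*c)) = 5 + (-6 - c - 1/(2*c)) = -1 - c - 1/(2*c))
q(T(5, N))*8929 = (-1 - (2 + 5) - 1/(2*(2 + 5)))*8929 = (-1 - 1*7 - ½/7)*8929 = (-1 - 7 - ½*⅐)*8929 = (-1 - 7 - 1/14)*8929 = -113/14*8929 = -1008977/14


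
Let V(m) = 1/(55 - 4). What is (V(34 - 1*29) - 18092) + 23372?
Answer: 269281/51 ≈ 5280.0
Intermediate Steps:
V(m) = 1/51
(V(34 - 1*29) - 18092) + 23372 = (1/51 - 18092) + 23372 = -922691/51 + 23372 = 269281/51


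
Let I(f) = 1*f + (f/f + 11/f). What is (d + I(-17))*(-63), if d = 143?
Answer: -135324/17 ≈ -7960.2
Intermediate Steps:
I(f) = 1 + f + 11/f (I(f) = f + (1 + 11/f) = 1 + f + 11/f)
(d + I(-17))*(-63) = (143 + (1 - 17 + 11/(-17)))*(-63) = (143 + (1 - 17 + 11*(-1/17)))*(-63) = (143 + (1 - 17 - 11/17))*(-63) = (143 - 283/17)*(-63) = (2148/17)*(-63) = -135324/17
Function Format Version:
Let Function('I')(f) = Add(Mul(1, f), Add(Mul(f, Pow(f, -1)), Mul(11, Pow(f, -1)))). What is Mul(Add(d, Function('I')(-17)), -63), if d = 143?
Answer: Rational(-135324, 17) ≈ -7960.2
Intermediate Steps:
Function('I')(f) = Add(1, f, Mul(11, Pow(f, -1))) (Function('I')(f) = Add(f, Add(1, Mul(11, Pow(f, -1)))) = Add(1, f, Mul(11, Pow(f, -1))))
Mul(Add(d, Function('I')(-17)), -63) = Mul(Add(143, Add(1, -17, Mul(11, Pow(-17, -1)))), -63) = Mul(Add(143, Add(1, -17, Mul(11, Rational(-1, 17)))), -63) = Mul(Add(143, Add(1, -17, Rational(-11, 17))), -63) = Mul(Add(143, Rational(-283, 17)), -63) = Mul(Rational(2148, 17), -63) = Rational(-135324, 17)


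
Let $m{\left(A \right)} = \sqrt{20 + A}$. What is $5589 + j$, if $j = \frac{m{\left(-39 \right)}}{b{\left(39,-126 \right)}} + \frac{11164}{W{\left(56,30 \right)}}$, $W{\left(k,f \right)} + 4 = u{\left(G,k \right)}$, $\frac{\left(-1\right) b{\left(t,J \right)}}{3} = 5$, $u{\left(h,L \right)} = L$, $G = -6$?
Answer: $\frac{75448}{13} - \frac{i \sqrt{19}}{15} \approx 5803.7 - 0.29059 i$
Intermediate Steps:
$b{\left(t,J \right)} = -15$ ($b{\left(t,J \right)} = \left(-3\right) 5 = -15$)
$W{\left(k,f \right)} = -4 + k$
$j = \frac{2791}{13} - \frac{i \sqrt{19}}{15}$ ($j = \frac{\sqrt{20 - 39}}{-15} + \frac{11164}{-4 + 56} = \sqrt{-19} \left(- \frac{1}{15}\right) + \frac{11164}{52} = i \sqrt{19} \left(- \frac{1}{15}\right) + 11164 \cdot \frac{1}{52} = - \frac{i \sqrt{19}}{15} + \frac{2791}{13} = \frac{2791}{13} - \frac{i \sqrt{19}}{15} \approx 214.69 - 0.29059 i$)
$5589 + j = 5589 + \left(\frac{2791}{13} - \frac{i \sqrt{19}}{15}\right) = \frac{75448}{13} - \frac{i \sqrt{19}}{15}$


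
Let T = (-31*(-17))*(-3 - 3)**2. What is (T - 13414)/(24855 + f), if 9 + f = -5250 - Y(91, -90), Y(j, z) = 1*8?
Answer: 2779/9794 ≈ 0.28375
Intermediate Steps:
T = 18972 (T = 527*(-6)**2 = 527*36 = 18972)
Y(j, z) = 8
f = -5267 (f = -9 + (-5250 - 1*8) = -9 + (-5250 - 8) = -9 - 5258 = -5267)
(T - 13414)/(24855 + f) = (18972 - 13414)/(24855 - 5267) = 5558/19588 = 5558*(1/19588) = 2779/9794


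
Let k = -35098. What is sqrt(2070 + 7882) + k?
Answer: -35098 + 4*sqrt(622) ≈ -34998.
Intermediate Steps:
sqrt(2070 + 7882) + k = sqrt(2070 + 7882) - 35098 = sqrt(9952) - 35098 = 4*sqrt(622) - 35098 = -35098 + 4*sqrt(622)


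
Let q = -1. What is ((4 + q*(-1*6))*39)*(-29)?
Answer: -11310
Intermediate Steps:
((4 + q*(-1*6))*39)*(-29) = ((4 - (-1)*6)*39)*(-29) = ((4 - 1*(-6))*39)*(-29) = ((4 + 6)*39)*(-29) = (10*39)*(-29) = 390*(-29) = -11310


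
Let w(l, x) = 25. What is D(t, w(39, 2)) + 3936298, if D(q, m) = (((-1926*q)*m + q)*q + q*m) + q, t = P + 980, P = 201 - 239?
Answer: -42721728446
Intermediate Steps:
P = -38
t = 942 (t = -38 + 980 = 942)
D(q, m) = q + m*q + q*(q - 1926*m*q) (D(q, m) = ((-1926*m*q + q)*q + m*q) + q = ((q - 1926*m*q)*q + m*q) + q = (q*(q - 1926*m*q) + m*q) + q = (m*q + q*(q - 1926*m*q)) + q = q + m*q + q*(q - 1926*m*q))
D(t, w(39, 2)) + 3936298 = 942*(1 + 25 + 942 - 1926*25*942) + 3936298 = 942*(1 + 25 + 942 - 45357300) + 3936298 = 942*(-45356332) + 3936298 = -42725664744 + 3936298 = -42721728446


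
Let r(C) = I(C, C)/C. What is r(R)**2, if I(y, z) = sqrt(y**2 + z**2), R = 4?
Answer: 2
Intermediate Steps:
r(C) = sqrt(2)*sqrt(C**2)/C (r(C) = sqrt(C**2 + C**2)/C = sqrt(2*C**2)/C = (sqrt(2)*sqrt(C**2))/C = sqrt(2)*sqrt(C**2)/C)
r(R)**2 = (sqrt(2)*sqrt(4**2)/4)**2 = (sqrt(2)*(1/4)*sqrt(16))**2 = (sqrt(2)*(1/4)*4)**2 = (sqrt(2))**2 = 2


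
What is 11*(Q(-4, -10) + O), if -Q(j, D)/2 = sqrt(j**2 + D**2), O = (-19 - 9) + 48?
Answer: 220 - 44*sqrt(29) ≈ -16.947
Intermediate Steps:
O = 20 (O = -28 + 48 = 20)
Q(j, D) = -2*sqrt(D**2 + j**2) (Q(j, D) = -2*sqrt(j**2 + D**2) = -2*sqrt(D**2 + j**2))
11*(Q(-4, -10) + O) = 11*(-2*sqrt((-10)**2 + (-4)**2) + 20) = 11*(-2*sqrt(100 + 16) + 20) = 11*(-4*sqrt(29) + 20) = 11*(20 - 4*sqrt(29)) = 220 - 44*sqrt(29)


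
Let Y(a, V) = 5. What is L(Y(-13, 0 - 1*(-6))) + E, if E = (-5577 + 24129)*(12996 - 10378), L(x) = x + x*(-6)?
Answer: 48569111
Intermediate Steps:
L(x) = -5*x (L(x) = x - 6*x = -5*x)
E = 48569136 (E = 18552*2618 = 48569136)
L(Y(-13, 0 - 1*(-6))) + E = -5*5 + 48569136 = -25 + 48569136 = 48569111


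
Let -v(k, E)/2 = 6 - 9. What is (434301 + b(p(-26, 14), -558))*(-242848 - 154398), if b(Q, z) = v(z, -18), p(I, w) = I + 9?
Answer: -172526718522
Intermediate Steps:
p(I, w) = 9 + I
v(k, E) = 6 (v(k, E) = -2*(6 - 9) = -2*(-3) = 6)
b(Q, z) = 6
(434301 + b(p(-26, 14), -558))*(-242848 - 154398) = (434301 + 6)*(-242848 - 154398) = 434307*(-397246) = -172526718522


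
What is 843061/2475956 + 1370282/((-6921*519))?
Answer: -364483670653/8893631476044 ≈ -0.040983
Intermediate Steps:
843061/2475956 + 1370282/((-6921*519)) = 843061*(1/2475956) + 1370282/(-3591999) = 843061/2475956 + 1370282*(-1/3591999) = 843061/2475956 - 1370282/3591999 = -364483670653/8893631476044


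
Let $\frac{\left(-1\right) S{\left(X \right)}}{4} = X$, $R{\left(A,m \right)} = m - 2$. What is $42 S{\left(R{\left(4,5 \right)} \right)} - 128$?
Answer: $-632$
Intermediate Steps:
$R{\left(A,m \right)} = -2 + m$
$S{\left(X \right)} = - 4 X$
$42 S{\left(R{\left(4,5 \right)} \right)} - 128 = 42 \left(- 4 \left(-2 + 5\right)\right) - 128 = 42 \left(\left(-4\right) 3\right) - 128 = 42 \left(-12\right) - 128 = -504 - 128 = -632$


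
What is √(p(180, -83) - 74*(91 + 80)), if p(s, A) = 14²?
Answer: I*√12458 ≈ 111.62*I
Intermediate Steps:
p(s, A) = 196
√(p(180, -83) - 74*(91 + 80)) = √(196 - 74*(91 + 80)) = √(196 - 74*171) = √(196 - 12654) = √(-12458) = I*√12458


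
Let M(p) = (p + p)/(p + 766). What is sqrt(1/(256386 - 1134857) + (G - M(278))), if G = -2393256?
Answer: I*sqrt(13979209600342070424494)/76426977 ≈ 1547.0*I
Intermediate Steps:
M(p) = 2*p/(766 + p) (M(p) = (2*p)/(766 + p) = 2*p/(766 + p))
sqrt(1/(256386 - 1134857) + (G - M(278))) = sqrt(1/(256386 - 1134857) + (-2393256 - 2*278/(766 + 278))) = sqrt(1/(-878471) + (-2393256 - 2*278/1044)) = sqrt(-1/878471 + (-2393256 - 2*278/1044)) = sqrt(-1/878471 + (-2393256 - 1*139/261)) = sqrt(-1/878471 + (-2393256 - 139/261)) = sqrt(-1/878471 - 624639955/261) = sqrt(-548728085909066/229280931) = I*sqrt(13979209600342070424494)/76426977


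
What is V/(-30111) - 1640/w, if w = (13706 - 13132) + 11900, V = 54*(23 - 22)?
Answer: -8342606/62600769 ≈ -0.13327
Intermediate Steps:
V = 54 (V = 54*1 = 54)
w = 12474 (w = 574 + 11900 = 12474)
V/(-30111) - 1640/w = 54/(-30111) - 1640/12474 = 54*(-1/30111) - 1640*1/12474 = -18/10037 - 820/6237 = -8342606/62600769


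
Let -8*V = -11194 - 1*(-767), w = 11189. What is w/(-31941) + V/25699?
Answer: -1967320081/6566814072 ≈ -0.29959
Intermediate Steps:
V = 10427/8 (V = -(-11194 - 1*(-767))/8 = -(-11194 + 767)/8 = -1/8*(-10427) = 10427/8 ≈ 1303.4)
w/(-31941) + V/25699 = 11189/(-31941) + (10427/8)/25699 = 11189*(-1/31941) + (10427/8)*(1/25699) = -11189/31941 + 10427/205592 = -1967320081/6566814072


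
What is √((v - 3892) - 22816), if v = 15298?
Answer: I*√11410 ≈ 106.82*I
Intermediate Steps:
√((v - 3892) - 22816) = √((15298 - 3892) - 22816) = √(11406 - 22816) = √(-11410) = I*√11410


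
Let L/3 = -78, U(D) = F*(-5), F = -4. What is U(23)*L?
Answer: -4680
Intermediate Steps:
U(D) = 20 (U(D) = -4*(-5) = 20)
L = -234 (L = 3*(-78) = -234)
U(23)*L = 20*(-234) = -4680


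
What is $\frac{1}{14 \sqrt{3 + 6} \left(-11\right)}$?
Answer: $- \frac{1}{462} \approx -0.0021645$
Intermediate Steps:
$\frac{1}{14 \sqrt{3 + 6} \left(-11\right)} = \frac{1}{14 \sqrt{9} \left(-11\right)} = \frac{1}{14 \cdot 3 \left(-11\right)} = \frac{1}{42 \left(-11\right)} = \frac{1}{-462} = - \frac{1}{462}$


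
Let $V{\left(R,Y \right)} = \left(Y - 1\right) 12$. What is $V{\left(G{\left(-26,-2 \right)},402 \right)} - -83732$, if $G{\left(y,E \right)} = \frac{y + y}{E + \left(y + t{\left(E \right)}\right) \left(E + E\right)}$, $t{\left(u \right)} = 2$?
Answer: $88544$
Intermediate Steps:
$G{\left(y,E \right)} = \frac{2 y}{E + 2 E \left(2 + y\right)}$ ($G{\left(y,E \right)} = \frac{y + y}{E + \left(y + 2\right) \left(E + E\right)} = \frac{2 y}{E + \left(2 + y\right) 2 E} = \frac{2 y}{E + 2 E \left(2 + y\right)}$)
$V{\left(R,Y \right)} = -12 + 12 Y$ ($V{\left(R,Y \right)} = \left(-1 + Y\right) 12 = -12 + 12 Y$)
$V{\left(G{\left(-26,-2 \right)},402 \right)} - -83732 = \left(-12 + 12 \cdot 402\right) - -83732 = \left(-12 + 4824\right) + 83732 = 4812 + 83732 = 88544$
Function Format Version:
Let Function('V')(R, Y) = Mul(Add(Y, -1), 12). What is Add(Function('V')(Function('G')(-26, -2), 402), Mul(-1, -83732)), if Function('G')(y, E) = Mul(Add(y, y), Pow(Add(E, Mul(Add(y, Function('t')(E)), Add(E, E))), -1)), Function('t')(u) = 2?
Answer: 88544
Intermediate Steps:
Function('G')(y, E) = Mul(2, y, Pow(Add(E, Mul(2, E, Add(2, y))), -1)) (Function('G')(y, E) = Mul(Add(y, y), Pow(Add(E, Mul(Add(y, 2), Add(E, E))), -1)) = Mul(Mul(2, y), Pow(Add(E, Mul(Add(2, y), Mul(2, E))), -1)) = Mul(Mul(2, y), Pow(Add(E, Mul(2, E, Add(2, y))), -1)) = Mul(2, y, Pow(Add(E, Mul(2, E, Add(2, y))), -1)))
Function('V')(R, Y) = Add(-12, Mul(12, Y)) (Function('V')(R, Y) = Mul(Add(-1, Y), 12) = Add(-12, Mul(12, Y)))
Add(Function('V')(Function('G')(-26, -2), 402), Mul(-1, -83732)) = Add(Add(-12, Mul(12, 402)), Mul(-1, -83732)) = Add(Add(-12, 4824), 83732) = Add(4812, 83732) = 88544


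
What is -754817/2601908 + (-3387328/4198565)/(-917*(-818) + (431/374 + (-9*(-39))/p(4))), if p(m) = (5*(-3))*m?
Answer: -254019841925517950449/875621254451477239412 ≈ -0.29010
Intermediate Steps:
p(m) = -15*m
-754817/2601908 + (-3387328/4198565)/(-917*(-818) + (431/374 + (-9*(-39))/p(4))) = -754817/2601908 + (-3387328/4198565)/(-917*(-818) + (431/374 + (-9*(-39))/((-15*4)))) = -754817*1/2601908 + (-3387328*1/4198565)/(750106 + (431*(1/374) + 351/(-60))) = -754817/2601908 - 483904/(599795*(750106 + (431/374 + 351*(-1/60)))) = -754817/2601908 - 483904/(599795*(750106 + (431/374 - 117/20))) = -754817/2601908 - 483904/(599795*(750106 - 17569/3740)) = -754817/2601908 - 483904/(599795*2805378871/3740) = -754817/2601908 - 483904/599795*3740/2805378871 = -754817/2601908 - 361960192/336530443986289 = -254019841925517950449/875621254451477239412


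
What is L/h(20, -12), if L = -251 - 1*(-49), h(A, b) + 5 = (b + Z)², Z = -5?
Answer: -101/142 ≈ -0.71127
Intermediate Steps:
h(A, b) = -5 + (-5 + b)² (h(A, b) = -5 + (b - 5)² = -5 + (-5 + b)²)
L = -202 (L = -251 + 49 = -202)
L/h(20, -12) = -202/(-5 + (-5 - 12)²) = -202/(-5 + (-17)²) = -202/(-5 + 289) = -202/284 = -202*1/284 = -101/142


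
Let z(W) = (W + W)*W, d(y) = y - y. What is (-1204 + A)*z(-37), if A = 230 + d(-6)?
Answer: -2666812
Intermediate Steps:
d(y) = 0
z(W) = 2*W² (z(W) = (2*W)*W = 2*W²)
A = 230 (A = 230 + 0 = 230)
(-1204 + A)*z(-37) = (-1204 + 230)*(2*(-37)²) = -1948*1369 = -974*2738 = -2666812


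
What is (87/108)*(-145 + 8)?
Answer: -3973/36 ≈ -110.36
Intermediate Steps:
(87/108)*(-145 + 8) = (87*(1/108))*(-137) = (29/36)*(-137) = -3973/36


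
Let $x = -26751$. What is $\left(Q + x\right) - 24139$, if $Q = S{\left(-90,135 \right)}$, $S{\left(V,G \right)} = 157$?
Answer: $-50733$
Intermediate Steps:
$Q = 157$
$\left(Q + x\right) - 24139 = \left(157 - 26751\right) - 24139 = -26594 - 24139 = -50733$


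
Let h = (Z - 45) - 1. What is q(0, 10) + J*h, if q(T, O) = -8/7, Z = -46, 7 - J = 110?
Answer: 66324/7 ≈ 9474.9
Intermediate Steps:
J = -103 (J = 7 - 1*110 = 7 - 110 = -103)
q(T, O) = -8/7 (q(T, O) = -8*⅐ = -8/7)
h = -92 (h = (-46 - 45) - 1 = -91 - 1 = -92)
q(0, 10) + J*h = -8/7 - 103*(-92) = -8/7 + 9476 = 66324/7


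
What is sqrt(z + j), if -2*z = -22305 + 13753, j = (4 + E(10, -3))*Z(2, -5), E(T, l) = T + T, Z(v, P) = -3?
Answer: 2*sqrt(1051) ≈ 64.838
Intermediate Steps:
E(T, l) = 2*T
j = -72 (j = (4 + 2*10)*(-3) = (4 + 20)*(-3) = 24*(-3) = -72)
z = 4276 (z = -(-22305 + 13753)/2 = -1/2*(-8552) = 4276)
sqrt(z + j) = sqrt(4276 - 72) = sqrt(4204) = 2*sqrt(1051)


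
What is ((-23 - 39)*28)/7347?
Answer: -56/237 ≈ -0.23629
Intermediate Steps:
((-23 - 39)*28)/7347 = -62*28*(1/7347) = -1736*1/7347 = -56/237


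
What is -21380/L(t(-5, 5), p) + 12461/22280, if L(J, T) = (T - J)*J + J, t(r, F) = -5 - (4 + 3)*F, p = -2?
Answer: 12394639/868920 ≈ 14.264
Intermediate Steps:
t(r, F) = -5 - 7*F
L(J, T) = J + J*(T - J) (L(J, T) = J*(T - J) + J = J + J*(T - J))
-21380/L(t(-5, 5), p) + 12461/22280 = -21380*1/((-5 - 7*5)*(1 - 2 - (-5 - 7*5))) + 12461/22280 = -21380*1/((-5 - 35)*(1 - 2 - (-5 - 35))) + 12461*(1/22280) = -21380*(-1/(40*(1 - 2 - 1*(-40)))) + 12461/22280 = -21380*(-1/(40*(1 - 2 + 40))) + 12461/22280 = -21380/((-40*39)) + 12461/22280 = -21380/(-1560) + 12461/22280 = -21380*(-1/1560) + 12461/22280 = 1069/78 + 12461/22280 = 12394639/868920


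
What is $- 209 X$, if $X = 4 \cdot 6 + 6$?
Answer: $-6270$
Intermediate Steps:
$X = 30$ ($X = 24 + 6 = 30$)
$- 209 X = \left(-209\right) 30 = -6270$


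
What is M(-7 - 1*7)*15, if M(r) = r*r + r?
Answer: 2730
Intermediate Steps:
M(r) = r + r² (M(r) = r² + r = r + r²)
M(-7 - 1*7)*15 = ((-7 - 1*7)*(1 + (-7 - 1*7)))*15 = ((-7 - 7)*(1 + (-7 - 7)))*15 = -14*(1 - 14)*15 = -14*(-13)*15 = 182*15 = 2730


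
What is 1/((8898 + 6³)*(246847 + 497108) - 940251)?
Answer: 1/6779465619 ≈ 1.4750e-10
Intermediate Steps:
1/((8898 + 6³)*(246847 + 497108) - 940251) = 1/((8898 + 216)*743955 - 940251) = 1/(9114*743955 - 940251) = 1/(6780405870 - 940251) = 1/6779465619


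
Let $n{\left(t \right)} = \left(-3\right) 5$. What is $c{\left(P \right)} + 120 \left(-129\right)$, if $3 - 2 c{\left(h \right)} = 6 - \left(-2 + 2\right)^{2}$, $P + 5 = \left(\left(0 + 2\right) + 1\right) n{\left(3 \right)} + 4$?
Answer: $- \frac{30963}{2} \approx -15482.0$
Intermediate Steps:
$n{\left(t \right)} = -15$
$P = -46$ ($P = -5 + \left(\left(\left(0 + 2\right) + 1\right) \left(-15\right) + 4\right) = -5 + \left(\left(2 + 1\right) \left(-15\right) + 4\right) = -5 + \left(3 \left(-15\right) + 4\right) = -5 + \left(-45 + 4\right) = -5 - 41 = -46$)
$c{\left(h \right)} = - \frac{3}{2}$ ($c{\left(h \right)} = \frac{3}{2} - \frac{6 - \left(-2 + 2\right)^{2}}{2} = \frac{3}{2} - \frac{6 - 0^{2}}{2} = \frac{3}{2} - \frac{6 - 0}{2} = \frac{3}{2} - \frac{6 + 0}{2} = \frac{3}{2} - 3 = - \frac{3}{2}$)
$c{\left(P \right)} + 120 \left(-129\right) = - \frac{3}{2} + 120 \left(-129\right) = - \frac{3}{2} - 15480 = - \frac{30963}{2}$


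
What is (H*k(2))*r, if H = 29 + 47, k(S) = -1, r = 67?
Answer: -5092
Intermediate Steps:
H = 76
(H*k(2))*r = (76*(-1))*67 = -76*67 = -5092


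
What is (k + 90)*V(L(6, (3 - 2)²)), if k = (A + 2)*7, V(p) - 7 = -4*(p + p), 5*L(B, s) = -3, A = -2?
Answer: 1062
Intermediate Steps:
L(B, s) = -⅗ (L(B, s) = (⅕)*(-3) = -⅗)
V(p) = 7 - 8*p (V(p) = 7 - 4*(p + p) = 7 - 8*p)
k = 0 (k = (-2 + 2)*7 = 0*7 = 0)
(k + 90)*V(L(6, (3 - 2)²)) = (0 + 90)*(7 - 8*(-⅗)) = 90*(7 + 24/5) = 90*(59/5) = 1062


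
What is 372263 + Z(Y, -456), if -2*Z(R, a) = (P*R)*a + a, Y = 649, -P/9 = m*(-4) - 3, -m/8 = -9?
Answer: 387911159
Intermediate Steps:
m = 72 (m = -8*(-9) = 72)
P = 2619 (P = -9*(72*(-4) - 3) = -9*(-288 - 3) = -9*(-291) = 2619)
Z(R, a) = -a/2 - 2619*R*a/2 (Z(R, a) = -((2619*R)*a + a)/2 = -(2619*R*a + a)/2 = -(a + 2619*R*a)/2 = -a/2 - 2619*R*a/2)
372263 + Z(Y, -456) = 372263 - 1/2*(-456)*(1 + 2619*649) = 372263 - 1/2*(-456)*(1 + 1699731) = 372263 - 1/2*(-456)*1699732 = 372263 + 387538896 = 387911159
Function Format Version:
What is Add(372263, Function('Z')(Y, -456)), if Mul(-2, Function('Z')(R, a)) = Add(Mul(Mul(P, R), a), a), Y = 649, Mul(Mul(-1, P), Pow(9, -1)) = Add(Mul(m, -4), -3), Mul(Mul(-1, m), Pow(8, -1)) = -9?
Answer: 387911159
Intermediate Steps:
m = 72 (m = Mul(-8, -9) = 72)
P = 2619 (P = Mul(-9, Add(Mul(72, -4), -3)) = Mul(-9, Add(-288, -3)) = Mul(-9, -291) = 2619)
Function('Z')(R, a) = Add(Mul(Rational(-1, 2), a), Mul(Rational(-2619, 2), R, a)) (Function('Z')(R, a) = Mul(Rational(-1, 2), Add(Mul(Mul(2619, R), a), a)) = Mul(Rational(-1, 2), Add(Mul(2619, R, a), a)) = Mul(Rational(-1, 2), Add(a, Mul(2619, R, a))) = Add(Mul(Rational(-1, 2), a), Mul(Rational(-2619, 2), R, a)))
Add(372263, Function('Z')(Y, -456)) = Add(372263, Mul(Rational(-1, 2), -456, Add(1, Mul(2619, 649)))) = Add(372263, Mul(Rational(-1, 2), -456, Add(1, 1699731))) = Add(372263, Mul(Rational(-1, 2), -456, 1699732)) = Add(372263, 387538896) = 387911159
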